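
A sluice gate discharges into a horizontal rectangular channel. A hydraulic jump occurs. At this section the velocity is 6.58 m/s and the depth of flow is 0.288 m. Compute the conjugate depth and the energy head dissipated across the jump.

y₂ = 1.46 m; ΔE = 0.952 m

Fr₁ = V₁/√(g·y₁) = 6.58/√(9.81×0.288) = 3.91.
Sequent-depth ratio: y₂/y₁ = ½[√(1 + 8Fr₁²) − 1] = ½[√123.6 − 1] = 5.06.
y₂ = 5.06 × 0.288 = 1.46 m.
Head loss: ΔE = (y₂ − y₁)³/(4y₁y₂) = (1.46 − 0.288)³/(4×0.288×1.46) = 1.60/1.68 = 0.952 m.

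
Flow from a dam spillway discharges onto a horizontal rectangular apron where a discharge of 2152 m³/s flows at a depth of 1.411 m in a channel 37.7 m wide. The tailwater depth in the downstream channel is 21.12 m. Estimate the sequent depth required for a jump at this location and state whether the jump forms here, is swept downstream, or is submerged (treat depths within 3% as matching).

q = Q/b = 2152/37.7 = 57.08 m²/s; V₁ = q/y₁ = 40.46 m/s. Fr₁ = V₁/√(g·y₁) = 10.87.
Conjugate-depth relation: y₂/y₁ = ½[√(1 + 8Fr₁²) − 1] = ½[√946.89 − 1] = 14.89.
y₂ = 14.89 × 1.411 = 21.00 m.
Tailwater y_tw = 21.12 m: y_tw ≈ y₂, so the jump forms here.

y₂ = 21.00 m; the jump forms here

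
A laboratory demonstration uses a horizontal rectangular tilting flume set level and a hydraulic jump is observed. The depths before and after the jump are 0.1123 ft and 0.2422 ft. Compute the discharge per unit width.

For a rectangular channel the momentum equation gives q² = ½·g·y₁·y₂·(y₁ + y₂) = ½×32.2×0.1123×0.2422×0.3545 = 0.1552.
q = √0.1552 = 0.3940 ft²/s.

q = 0.3940 ft²/s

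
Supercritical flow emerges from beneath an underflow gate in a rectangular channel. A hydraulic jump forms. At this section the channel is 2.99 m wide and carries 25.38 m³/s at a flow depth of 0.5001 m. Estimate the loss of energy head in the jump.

q = Q/b = 25.38/2.99 = 8.488 m²/s; V₁ = q/y₁ = 16.97 m/s. Fr₁ = V₁/√(g·y₁) = 7.663.
From the momentum equation for a rectangular channel, y₂/y₁ = ½[√(1 + 8Fr₁²) − 1] = ½[√470.78 − 1] = 10.35.
y₂ = 10.35 × 0.5001 = 5.175 m.
V₂ = q/y₂ = 8.488/5.175 = 1.640 m/s. E₁ = y₁ + V₁²/2g = 15.18 m; E₂ = y₂ + V₂²/2g = 5.312 m. ΔE = E₁ − E₂ = 9.871 m.

ΔE = 9.871 m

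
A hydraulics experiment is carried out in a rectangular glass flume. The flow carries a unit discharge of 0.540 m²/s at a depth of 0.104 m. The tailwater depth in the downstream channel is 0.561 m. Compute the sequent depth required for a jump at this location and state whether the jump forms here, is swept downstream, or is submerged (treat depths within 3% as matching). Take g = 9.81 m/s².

V₁ = q/y₁ = 0.540/0.104 = 5.19 m/s. Fr₁ = V₁/√(g·y₁) = 5.19/√(9.81×0.104) = 5.14.
Conjugate-depth relation: y₂/y₁ = ½[√(1 + 8Fr₁²) − 1] = ½[√212.4 − 1] = 6.79.
y₂ = 6.79 × 0.104 = 0.706 m.
Tailwater y_tw = 0.561 m: y_tw < y₂, so the jump is swept downstream.

y₂ = 0.706 m; the jump is swept downstream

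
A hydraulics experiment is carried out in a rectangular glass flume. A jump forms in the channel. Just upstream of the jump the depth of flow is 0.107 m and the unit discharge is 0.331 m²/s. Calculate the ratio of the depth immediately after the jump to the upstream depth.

y₂/y₁ = 3.80

V₁ = q/y₁ = 0.331/0.107 = 3.09 m/s. Fr₁ = V₁/√(g·y₁) = 3.09/√(9.81×0.107) = 3.02.
Bélanger equation: y₂/y₁ = ½[√(1 + 8Fr₁²) − 1] = ½[√73.93 − 1] = 3.80.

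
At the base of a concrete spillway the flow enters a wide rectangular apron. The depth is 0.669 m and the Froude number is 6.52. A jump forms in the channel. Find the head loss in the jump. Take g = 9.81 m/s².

Fr₁ = 6.52 (given).
From the momentum equation for a rectangular channel, y₂/y₁ = ½[√(1 + 8Fr₁²) − 1] = ½[√341.1 − 1] = 8.73.
y₂ = 8.73 × 0.669 = 5.84 m.
Head loss: ΔE = (y₂ − y₁)³/(4y₁y₂) = (5.84 − 0.669)³/(4×0.669×5.84) = 139/15.6 = 8.86 m.

ΔE = 8.86 m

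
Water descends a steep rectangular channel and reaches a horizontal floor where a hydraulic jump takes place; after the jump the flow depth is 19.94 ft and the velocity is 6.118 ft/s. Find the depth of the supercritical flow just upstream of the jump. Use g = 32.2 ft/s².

Fr₂ = V₂/√(g·y₂) = 6.118/√(32.2×19.94) = 0.2414.
Since the conjugate-depth ratio holds either way, y₁/y₂ = ½[√(1 + 8Fr₂²) − 1] = ½[√1.4664 − 1] = 0.1055.
y₁ = 0.1055 × 19.94 = 2.103 ft.

y₁ = 2.103 ft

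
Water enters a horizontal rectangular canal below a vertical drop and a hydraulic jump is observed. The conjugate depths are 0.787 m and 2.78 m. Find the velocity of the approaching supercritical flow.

For a rectangular channel the momentum equation gives q² = ½·g·y₁·y₂·(y₁ + y₂) = ½×9.81×0.787×2.78×3.57 = 38.3.
q = √38.3 = 6.19 m²/s.
V₁ = q/y₁ = 6.19/0.787 = 7.86 m/s.

V₁ = 7.86 m/s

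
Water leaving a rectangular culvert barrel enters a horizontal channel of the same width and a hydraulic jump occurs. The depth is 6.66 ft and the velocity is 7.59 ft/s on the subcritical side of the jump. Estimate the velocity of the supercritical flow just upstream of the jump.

Fr₂ = V₂/√(g·y₂) = 7.59/√(32.2×6.66) = 0.518.
Applying the sequent-depth relation in reverse, y₁/y₂ = ½[√(1 + 8Fr₂²) − 1] = ½[√3.149 − 1] = 0.387.
y₁ = 0.387 × 6.66 = 2.58 ft.
V₁ = q/y₁ = 50.5/2.58 = 19.6 ft/s.

V₁ = 19.6 ft/s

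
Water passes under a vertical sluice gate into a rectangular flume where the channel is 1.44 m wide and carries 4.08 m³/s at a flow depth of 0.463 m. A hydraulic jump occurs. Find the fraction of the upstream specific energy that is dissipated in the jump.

q = Q/b = 4.08/1.44 = 2.83 m²/s; V₁ = q/y₁ = 6.12 m/s. Fr₁ = V₁/√(g·y₁) = 2.87.
Sequent-depth ratio: y₂/y₁ = ½[√(1 + 8Fr₁²) − 1] = ½[√66.96 − 1] = 3.59.
y₂ = 3.59 × 0.463 = 1.66 m.
E₁ = y₁ + V₁²/2g = 2.37 m. ΔE = (y₂ − y₁)³/(4y₁y₂) = 0.561 m. ΔE/E₁ = 0.561/2.37 = 0.236.

ΔE/E₁ = 0.236 (23.6%)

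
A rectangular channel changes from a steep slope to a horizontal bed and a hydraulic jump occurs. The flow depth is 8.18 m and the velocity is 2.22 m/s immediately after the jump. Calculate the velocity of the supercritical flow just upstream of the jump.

Fr₂ = V₂/√(g·y₂) = 2.22/√(9.81×8.18) = 0.248.
Since the conjugate-depth ratio holds either way, y₁/y₂ = ½[√(1 + 8Fr₂²) − 1] = ½[√1.491 − 1] = 0.111.
y₁ = 0.111 × 8.18 = 0.905 m.
V₁ = q/y₁ = 18.2/0.905 = 20.1 m/s.

V₁ = 20.1 m/s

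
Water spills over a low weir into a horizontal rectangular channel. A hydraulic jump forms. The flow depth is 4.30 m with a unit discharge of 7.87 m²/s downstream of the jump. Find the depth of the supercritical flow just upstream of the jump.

y₁ = 0.599 m

V₂ = q/y₂ = 7.87/4.30 = 1.83 m/s; Fr₂ = V₂/√(g·y₂) = 0.282.
The Bélanger relation is symmetric: y₁/y₂ = ½[√(1 + 8Fr₂²) − 1] = ½[√1.635 − 1] = 0.139.
y₁ = 0.139 × 4.30 = 0.599 m.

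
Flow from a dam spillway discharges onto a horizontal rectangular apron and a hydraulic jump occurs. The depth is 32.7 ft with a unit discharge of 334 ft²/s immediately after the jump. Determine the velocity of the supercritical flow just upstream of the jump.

V₁ = 60.3 ft/s

V₂ = q/y₂ = 334/32.7 = 10.2 ft/s; Fr₂ = V₂/√(g·y₂) = 0.315.
The Bélanger relation is symmetric: y₁/y₂ = ½[√(1 + 8Fr₂²) − 1] = ½[√1.793 − 1] = 0.169.
y₁ = 0.169 × 32.7 = 5.54 ft.
V₁ = q/y₁ = 334/5.54 = 60.3 ft/s.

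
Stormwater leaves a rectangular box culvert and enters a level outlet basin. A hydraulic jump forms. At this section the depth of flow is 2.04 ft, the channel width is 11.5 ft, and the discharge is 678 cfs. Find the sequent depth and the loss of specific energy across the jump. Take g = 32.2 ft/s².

q = Q/b = 678/11.5 = 59.0 ft²/s; V₁ = q/y₁ = 28.9 ft/s. Fr₁ = V₁/√(g·y₁) = 3.57.
Bélanger equation: y₂/y₁ = ½[√(1 + 8Fr₁²) − 1] = ½[√102.7 − 1] = 4.57.
y₂ = 4.57 × 2.04 = 9.32 ft.
Head loss: ΔE = (y₂ − y₁)³/(4y₁y₂) = (9.32 − 2.04)³/(4×2.04×9.32) = 385/76.0 = 5.07 ft.

y₂ = 9.32 ft; ΔE = 5.07 ft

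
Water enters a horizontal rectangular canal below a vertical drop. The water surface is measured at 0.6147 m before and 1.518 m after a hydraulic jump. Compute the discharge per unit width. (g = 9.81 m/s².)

q = 3.124 m²/s

For a rectangular channel the momentum equation gives q² = ½·g·y₁·y₂·(y₁ + y₂) = ½×9.81×0.6147×1.518×2.133 = 9.761.
q = √9.761 = 3.124 m²/s.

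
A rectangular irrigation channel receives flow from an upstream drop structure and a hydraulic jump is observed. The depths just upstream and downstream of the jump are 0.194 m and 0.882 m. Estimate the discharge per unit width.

q = 0.950 m²/s

For a rectangular channel the momentum equation gives q² = ½·g·y₁·y₂·(y₁ + y₂) = ½×9.81×0.194×0.882×1.08 = 0.903.
q = √0.903 = 0.950 m²/s.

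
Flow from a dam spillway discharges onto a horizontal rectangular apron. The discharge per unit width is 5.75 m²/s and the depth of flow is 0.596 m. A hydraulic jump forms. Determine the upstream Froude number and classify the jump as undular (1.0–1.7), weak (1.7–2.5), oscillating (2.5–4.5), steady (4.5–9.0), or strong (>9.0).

Fr₁ = 3.99; oscillating jump

V₁ = q/y₁ = 5.75/0.596 = 9.65 m/s. Fr₁ = V₁/√(g·y₁) = 9.65/√(9.81×0.596) = 3.99.
Fr₁ = 3.99 lies in the oscillating range.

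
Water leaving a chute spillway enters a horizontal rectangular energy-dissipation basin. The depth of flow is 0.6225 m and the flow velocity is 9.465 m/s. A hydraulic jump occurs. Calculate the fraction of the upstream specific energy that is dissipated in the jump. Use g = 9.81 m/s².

ΔE/E₁ = 0.371 (37.1%)

Fr₁ = V₁/√(g·y₁) = 9.465/√(9.81×0.6225) = 3.830.
Bélanger equation: y₂/y₁ = ½[√(1 + 8Fr₁²) − 1] = ½[√118.36 − 1] = 4.940.
y₂ = 4.940 × 0.6225 = 3.075 m.
E₁ = y₁ + V₁²/2g = 5.189 m. ΔE = (y₂ − y₁)³/(4y₁y₂) = 1.926 m. ΔE/E₁ = 1.926/5.189 = 0.371.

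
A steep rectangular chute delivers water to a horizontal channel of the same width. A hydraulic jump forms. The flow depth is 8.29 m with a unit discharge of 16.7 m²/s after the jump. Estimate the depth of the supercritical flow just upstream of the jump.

y₁ = 0.758 m

V₂ = q/y₂ = 16.7/8.29 = 2.01 m/s; Fr₂ = V₂/√(g·y₂) = 0.223.
Applying the sequent-depth relation in reverse, y₁/y₂ = ½[√(1 + 8Fr₂²) − 1] = ½[√1.399 − 1] = 0.0914.
y₁ = 0.0914 × 8.29 = 0.758 m.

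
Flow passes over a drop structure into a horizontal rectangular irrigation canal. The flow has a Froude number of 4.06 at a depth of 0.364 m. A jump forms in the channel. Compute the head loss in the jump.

Fr₁ = 4.06 (given).
Sequent-depth ratio: y₂/y₁ = ½[√(1 + 8Fr₁²) − 1] = ½[√132.9 − 1] = 5.26.
y₂ = 5.26 × 0.364 = 1.92 m.
V₁ = Fr₁·√(g·y₁) = 4.06×√(9.81×0.364) = 7.67 m/s; q = V₁·y₁ = 2.79 m²/s. V₂ = q/y₂ = 2.79/1.92 = 1.46 m/s. E₁ = y₁ + V₁²/2g = 3.36 m; E₂ = y₂ + V₂²/2g = 2.02 m. ΔE = E₁ − E₂ = 1.34 m.

ΔE = 1.34 m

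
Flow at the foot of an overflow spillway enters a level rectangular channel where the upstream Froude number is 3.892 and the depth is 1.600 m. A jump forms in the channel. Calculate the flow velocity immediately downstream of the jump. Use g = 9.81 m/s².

Fr₁ = 3.892 (given).
Sequent-depth ratio: y₂/y₁ = ½[√(1 + 8Fr₁²) − 1] = ½[√122.18 − 1] = 5.027.
y₂ = 5.027 × 1.600 = 8.043 m.
V₁ = Fr₁·√(g·y₁) = 3.892×√(9.81×1.600) = 15.42 m/s; q = V₁·y₁ = 24.67 m²/s.
V₂ = q/y₂ = 24.67/8.043 = 3.067 m/s.

V₂ = 3.067 m/s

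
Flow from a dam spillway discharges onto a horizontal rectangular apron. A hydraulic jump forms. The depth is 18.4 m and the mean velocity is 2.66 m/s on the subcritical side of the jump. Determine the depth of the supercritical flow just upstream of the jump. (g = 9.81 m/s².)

y₁ = 1.34 m

Fr₂ = V₂/√(g·y₂) = 2.66/√(9.81×18.4) = 0.198.
The Bélanger relation is symmetric: y₁/y₂ = ½[√(1 + 8Fr₂²) − 1] = ½[√1.314 − 1] = 0.0731.
y₁ = 0.0731 × 18.4 = 1.34 m.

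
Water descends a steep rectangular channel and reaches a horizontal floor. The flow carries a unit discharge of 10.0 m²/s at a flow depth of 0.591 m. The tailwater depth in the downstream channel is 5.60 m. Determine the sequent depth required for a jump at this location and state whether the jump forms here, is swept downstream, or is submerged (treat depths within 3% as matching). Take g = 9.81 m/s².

V₁ = q/y₁ = 10.0/0.591 = 16.9 m/s. Fr₁ = V₁/√(g·y₁) = 16.9/√(9.81×0.591) = 7.03.
Conjugate-depth relation: y₂/y₁ = ½[√(1 + 8Fr₁²) − 1] = ½[√396.1 − 1] = 9.45.
y₂ = 9.45 × 0.591 = 5.59 m.
Tailwater y_tw = 5.60 m: y_tw ≈ y₂, so the jump forms here.

y₂ = 5.59 m; the jump forms here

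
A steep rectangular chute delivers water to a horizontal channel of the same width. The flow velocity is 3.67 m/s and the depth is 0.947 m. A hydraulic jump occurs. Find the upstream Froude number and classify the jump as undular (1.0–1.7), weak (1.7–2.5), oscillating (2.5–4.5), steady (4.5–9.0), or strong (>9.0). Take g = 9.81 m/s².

Fr₁ = 1.20; undular jump

Fr₁ = V₁/√(g·y₁) = 3.67/√(9.81×0.947) = 1.20.
Fr₁ = 1.20 lies in the undular range.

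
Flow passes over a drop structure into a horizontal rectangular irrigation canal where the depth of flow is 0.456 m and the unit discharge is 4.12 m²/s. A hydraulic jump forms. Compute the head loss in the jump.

V₁ = q/y₁ = 4.12/0.456 = 9.04 m/s. Fr₁ = V₁/√(g·y₁) = 9.04/√(9.81×0.456) = 4.27.
By Bélanger, y₂/y₁ = ½[√(1 + 8Fr₁²) − 1] = ½[√147.0 − 1] = 5.56.
y₂ = 5.56 × 0.456 = 2.54 m.
V₂ = q/y₂ = 4.12/2.54 = 1.62 m/s. E₁ = y₁ + V₁²/2g = 4.62 m; E₂ = y₂ + V₂²/2g = 2.67 m. ΔE = E₁ − E₂ = 1.95 m.

ΔE = 1.95 m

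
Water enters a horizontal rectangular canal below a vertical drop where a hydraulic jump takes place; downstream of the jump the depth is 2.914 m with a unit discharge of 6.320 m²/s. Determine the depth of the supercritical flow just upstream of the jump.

V₂ = q/y₂ = 6.320/2.914 = 2.169 m/s; Fr₂ = V₂/√(g·y₂) = 0.4056.
Since the conjugate-depth ratio holds either way, y₁/y₂ = ½[√(1 + 8Fr₂²) − 1] = ½[√2.3164 − 1] = 0.2610.
y₁ = 0.2610 × 2.914 = 0.7605 m.

y₁ = 0.7605 m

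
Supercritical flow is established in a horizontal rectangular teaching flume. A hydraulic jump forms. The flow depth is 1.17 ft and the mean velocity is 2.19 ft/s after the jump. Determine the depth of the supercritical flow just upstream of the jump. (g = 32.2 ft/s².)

Fr₂ = V₂/√(g·y₂) = 2.19/√(32.2×1.17) = 0.357.
The Bélanger relation is symmetric: y₁/y₂ = ½[√(1 + 8Fr₂²) − 1] = ½[√2.018 − 1] = 0.210.
y₁ = 0.210 × 1.17 = 0.246 ft.

y₁ = 0.246 ft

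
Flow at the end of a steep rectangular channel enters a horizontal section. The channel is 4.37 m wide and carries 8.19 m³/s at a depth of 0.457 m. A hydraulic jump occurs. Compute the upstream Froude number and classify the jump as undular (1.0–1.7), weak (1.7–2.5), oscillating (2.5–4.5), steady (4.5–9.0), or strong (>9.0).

q = Q/b = 8.19/4.37 = 1.87 m²/s; V₁ = q/y₁ = 4.10 m/s. Fr₁ = V₁/√(g·y₁) = 1.94.
Fr₁ = 1.94 lies in the weak range.

Fr₁ = 1.94; weak jump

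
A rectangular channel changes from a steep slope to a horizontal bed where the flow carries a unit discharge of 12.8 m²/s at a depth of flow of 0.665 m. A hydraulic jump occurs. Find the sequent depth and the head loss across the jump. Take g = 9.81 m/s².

y₂ = 6.76 m; ΔE = 12.6 m

V₁ = q/y₁ = 12.8/0.665 = 19.2 m/s. Fr₁ = V₁/√(g·y₁) = 19.2/√(9.81×0.665) = 7.54.
From the momentum equation for a rectangular channel, y₂/y₁ = ½[√(1 + 8Fr₁²) − 1] = ½[√455.3 − 1] = 10.2.
y₂ = 10.2 × 0.665 = 6.76 m.
V₂ = q/y₂ = 12.8/6.76 = 1.89 m/s. E₁ = y₁ + V₁²/2g = 19.5 m; E₂ = y₂ + V₂²/2g = 6.95 m. ΔE = E₁ − E₂ = 12.6 m.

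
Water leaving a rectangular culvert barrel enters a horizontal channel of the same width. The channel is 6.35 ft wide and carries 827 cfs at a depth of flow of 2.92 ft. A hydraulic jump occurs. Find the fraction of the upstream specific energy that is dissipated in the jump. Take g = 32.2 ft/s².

ΔE/E₁ = 0.455 (45.5%)

q = Q/b = 827/6.35 = 130 ft²/s; V₁ = q/y₁ = 44.6 ft/s. Fr₁ = V₁/√(g·y₁) = 4.60.
Sequent-depth ratio: y₂/y₁ = ½[√(1 + 8Fr₁²) − 1] = ½[√170.3 − 1] = 6.02.
y₂ = 6.02 × 2.92 = 17.6 ft.
E₁ = y₁ + V₁²/2g = 33.8 ft. ΔE = (y₂ − y₁)³/(4y₁y₂) = 15.4 ft. ΔE/E₁ = 15.4/33.8 = 0.455.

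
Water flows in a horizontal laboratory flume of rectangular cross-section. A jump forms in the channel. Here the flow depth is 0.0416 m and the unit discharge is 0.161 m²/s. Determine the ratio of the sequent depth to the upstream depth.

y₂/y₁ = 8.08

V₁ = q/y₁ = 0.161/0.0416 = 3.87 m/s. Fr₁ = V₁/√(g·y₁) = 3.87/√(9.81×0.0416) = 6.06.
Bélanger equation: y₂/y₁ = ½[√(1 + 8Fr₁²) − 1] = ½[√294.6 − 1] = 8.08.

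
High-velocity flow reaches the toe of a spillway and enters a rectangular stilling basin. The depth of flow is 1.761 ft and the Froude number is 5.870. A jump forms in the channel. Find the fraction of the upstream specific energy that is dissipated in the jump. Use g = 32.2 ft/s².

Fr₁ = 5.870 (given).
Bélanger equation: y₂/y₁ = ½[√(1 + 8Fr₁²) − 1] = ½[√276.66 − 1] = 7.816.
y₂ = 7.816 × 1.761 = 13.76 ft.
E₁ = y₁(1 + Fr₁²/2) = 1.761×(1 + 5.870²/2) = 32.10 ft. ΔE = (y₂ − y₁)³/(4y₁y₂) = 17.84 ft. ΔE/E₁ = 17.84/32.10 = 0.556.

ΔE/E₁ = 0.556 (55.6%)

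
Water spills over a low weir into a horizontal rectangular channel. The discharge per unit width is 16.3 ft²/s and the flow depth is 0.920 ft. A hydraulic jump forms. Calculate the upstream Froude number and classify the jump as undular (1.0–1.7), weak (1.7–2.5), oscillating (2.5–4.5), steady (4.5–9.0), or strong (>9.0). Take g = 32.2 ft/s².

V₁ = q/y₁ = 16.3/0.920 = 17.7 ft/s. Fr₁ = V₁/√(g·y₁) = 17.7/√(32.2×0.920) = 3.26.
Fr₁ = 3.26 lies in the oscillating range.

Fr₁ = 3.26; oscillating jump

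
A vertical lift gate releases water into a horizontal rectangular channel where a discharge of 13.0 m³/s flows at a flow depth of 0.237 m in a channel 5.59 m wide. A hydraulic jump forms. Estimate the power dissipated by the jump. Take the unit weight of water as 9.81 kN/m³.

P = 387 kW

q = Q/b = 13.0/5.59 = 2.33 m²/s; V₁ = q/y₁ = 9.81 m/s. Fr₁ = V₁/√(g·y₁) = 6.44.
Bélanger equation: y₂/y₁ = ½[√(1 + 8Fr₁²) − 1] = ½[√332.3 − 1] = 8.61.
y₂ = 8.61 × 0.237 = 2.04 m.
Head loss: ΔE = (y₂ − y₁)³/(4y₁y₂) = (2.04 − 0.237)³/(4×0.237×2.04) = 5.88/1.94 = 3.04 m.
P = γ·Q·ΔE = 9.81 × 13.0 × 3.04 = 387 kW.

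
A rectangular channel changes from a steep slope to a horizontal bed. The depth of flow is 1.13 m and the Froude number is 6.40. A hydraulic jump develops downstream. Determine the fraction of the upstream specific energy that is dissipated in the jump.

Fr₁ = 6.40 (given).
Bélanger equation: y₂/y₁ = ½[√(1 + 8Fr₁²) − 1] = ½[√328.7 − 1] = 8.56.
y₂ = 8.56 × 1.13 = 9.68 m.
E₁ = y₁(1 + Fr₁²/2) = 1.13×(1 + 6.40²/2) = 24.3 m. ΔE = (y₂ − y₁)³/(4y₁y₂) = 14.3 m. ΔE/E₁ = 14.3/24.3 = 0.588.

ΔE/E₁ = 0.588 (58.8%)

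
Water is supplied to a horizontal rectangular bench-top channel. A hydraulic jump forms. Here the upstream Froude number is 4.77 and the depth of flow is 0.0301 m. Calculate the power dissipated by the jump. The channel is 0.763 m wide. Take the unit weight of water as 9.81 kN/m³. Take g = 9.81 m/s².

P = 0.102 kW

Fr₁ = 4.77 (given).
From the momentum equation for a rectangular channel, y₂/y₁ = ½[√(1 + 8Fr₁²) − 1] = ½[√183.0 − 1] = 6.26.
y₂ = 6.26 × 0.0301 = 0.189 m.
V₁ = Fr₁·√(g·y₁) = 4.77×√(9.81×0.0301) = 2.59 m/s; q = V₁·y₁ = 0.0780 m²/s. V₂ = q/y₂ = 0.0780/0.189 = 0.414 m/s. E₁ = y₁ + V₁²/2g = 0.373 m; E₂ = y₂ + V₂²/2g = 0.197 m. ΔE = E₁ − E₂ = 0.175 m.
Q = q·b = 0.0780 × 0.763 = 0.0595 m³/s. P = γ·Q·ΔE = 9.81 × 0.0595 × 0.175 = 0.102 kW.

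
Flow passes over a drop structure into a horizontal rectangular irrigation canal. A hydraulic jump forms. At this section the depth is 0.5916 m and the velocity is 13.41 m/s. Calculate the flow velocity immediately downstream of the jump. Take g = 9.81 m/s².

V₂ = 1.815 m/s

Fr₁ = V₁/√(g·y₁) = 13.41/√(9.81×0.5916) = 5.566.
From the momentum equation for a rectangular channel, y₂/y₁ = ½[√(1 + 8Fr₁²) − 1] = ½[√248.89 − 1] = 7.388.
y₂ = 7.388 × 0.5916 = 4.371 m.
q = V₁·y₁ = 13.41 × 0.5916 = 7.933 m²/s.
V₂ = q/y₂ = 7.933/4.371 = 1.815 m/s.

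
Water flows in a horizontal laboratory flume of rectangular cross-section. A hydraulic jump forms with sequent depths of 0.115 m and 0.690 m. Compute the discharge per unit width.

For a rectangular channel the momentum equation gives q² = ½·g·y₁·y₂·(y₁ + y₂) = ½×9.81×0.115×0.690×0.805 = 0.313.
q = √0.313 = 0.560 m²/s.

q = 0.560 m²/s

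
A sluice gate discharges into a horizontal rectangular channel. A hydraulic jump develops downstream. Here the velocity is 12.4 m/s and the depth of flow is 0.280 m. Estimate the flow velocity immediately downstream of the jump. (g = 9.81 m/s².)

V₂ = 1.23 m/s

Fr₁ = V₁/√(g·y₁) = 12.4/√(9.81×0.280) = 7.48.
From the momentum equation for a rectangular channel, y₂/y₁ = ½[√(1 + 8Fr₁²) − 1] = ½[√448.8 − 1] = 10.1.
y₂ = 10.1 × 0.280 = 2.83 m.
q = V₁·y₁ = 12.4 × 0.280 = 3.47 m²/s.
V₂ = q/y₂ = 3.47/2.83 = 1.23 m/s.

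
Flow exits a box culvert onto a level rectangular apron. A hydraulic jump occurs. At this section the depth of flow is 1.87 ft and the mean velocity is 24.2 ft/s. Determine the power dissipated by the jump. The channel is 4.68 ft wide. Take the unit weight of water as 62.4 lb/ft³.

Fr₁ = V₁/√(g·y₁) = 24.2/√(32.2×1.87) = 3.12.
Conjugate-depth relation: y₂/y₁ = ½[√(1 + 8Fr₁²) − 1] = ½[√78.81 − 1] = 3.94.
y₂ = 3.94 × 1.87 = 7.37 ft.
Head loss: ΔE = (y₂ − y₁)³/(4y₁y₂) = (7.37 − 1.87)³/(4×1.87×7.37) = 166/55.1 = 3.01 ft.
q = V₁·y₁ = 24.2 × 1.87 = 45.3 ft²/s. Q = q·b = 45.3 × 4.68 = 212 cfs. P = γ·Q·ΔE/550 = 62.4 × 212 × 3.01 / 550 = 72.4 hp.

P = 72.4 hp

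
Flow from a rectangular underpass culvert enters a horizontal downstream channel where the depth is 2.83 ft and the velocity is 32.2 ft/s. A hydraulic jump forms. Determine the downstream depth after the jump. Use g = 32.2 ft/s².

Fr₁ = V₁/√(g·y₁) = 32.2/√(32.2×2.83) = 3.37.
Sequent-depth ratio: y₂/y₁ = ½[√(1 + 8Fr₁²) − 1] = ½[√92.02 − 1] = 4.30.
y₂ = 4.30 × 2.83 = 12.2 ft.

y₂ = 12.2 ft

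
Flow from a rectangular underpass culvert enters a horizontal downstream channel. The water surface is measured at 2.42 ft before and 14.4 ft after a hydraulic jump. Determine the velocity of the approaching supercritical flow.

V₁ = 40.1 ft/s

For a rectangular channel the momentum equation gives q² = ½·g·y₁·y₂·(y₁ + y₂) = ½×32.2×2.42×14.4×16.8 = 9437.
q = √9437 = 97.1 ft²/s.
V₁ = q/y₁ = 97.1/2.42 = 40.1 ft/s.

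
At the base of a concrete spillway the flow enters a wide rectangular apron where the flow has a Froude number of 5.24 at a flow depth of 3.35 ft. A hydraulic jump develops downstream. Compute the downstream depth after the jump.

y₂ = 23.2 ft

Fr₁ = 5.24 (given).
Bélanger equation: y₂/y₁ = ½[√(1 + 8Fr₁²) − 1] = ½[√220.7 − 1] = 6.93.
y₂ = 6.93 × 3.35 = 23.2 ft.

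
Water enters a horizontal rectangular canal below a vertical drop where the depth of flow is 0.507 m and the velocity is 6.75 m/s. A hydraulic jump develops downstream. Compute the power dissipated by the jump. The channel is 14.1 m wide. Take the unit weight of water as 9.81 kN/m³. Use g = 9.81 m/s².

P = 349 kW

Fr₁ = V₁/√(g·y₁) = 6.75/√(9.81×0.507) = 3.03.
Sequent-depth ratio: y₂/y₁ = ½[√(1 + 8Fr₁²) − 1] = ½[√74.29 − 1] = 3.81.
y₂ = 3.81 × 0.507 = 1.93 m.
q = V₁·y₁ = 6.75 × 0.507 = 3.42 m²/s. V₂ = q/y₂ = 3.42/1.93 = 1.77 m/s. E₁ = y₁ + V₁²/2g = 2.83 m; E₂ = y₂ + V₂²/2g = 2.09 m. ΔE = E₁ − E₂ = 0.738 m.
Q = q·b = 3.42 × 14.1 = 48.3 m³/s. P = γ·Q·ΔE = 9.81 × 48.3 × 0.738 = 349 kW.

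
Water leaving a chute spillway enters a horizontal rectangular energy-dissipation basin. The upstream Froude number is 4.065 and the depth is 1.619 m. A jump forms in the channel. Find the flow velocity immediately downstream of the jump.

Fr₁ = 4.065 (given).
Sequent-depth ratio: y₂/y₁ = ½[√(1 + 8Fr₁²) − 1] = ½[√133.19 − 1] = 5.270.
y₂ = 5.270 × 1.619 = 8.533 m.
V₁ = Fr₁·√(g·y₁) = 4.065×√(9.81×1.619) = 16.20 m/s; q = V₁·y₁ = 26.23 m²/s.
V₂ = q/y₂ = 26.23/8.533 = 3.074 m/s.

V₂ = 3.074 m/s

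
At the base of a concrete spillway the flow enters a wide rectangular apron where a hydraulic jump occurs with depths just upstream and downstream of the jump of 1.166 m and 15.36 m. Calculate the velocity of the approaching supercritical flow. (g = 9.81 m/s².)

For a rectangular channel the momentum equation gives q² = ½·g·y₁·y₂·(y₁ + y₂) = ½×9.81×1.166×15.36×16.53 = 1452.
q = √1452 = 38.10 m²/s.
V₁ = q/y₁ = 38.10/1.166 = 32.68 m/s.

V₁ = 32.68 m/s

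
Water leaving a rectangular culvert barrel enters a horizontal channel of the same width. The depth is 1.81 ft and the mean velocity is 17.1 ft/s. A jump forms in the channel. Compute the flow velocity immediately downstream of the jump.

Fr₁ = V₁/√(g·y₁) = 17.1/√(32.2×1.81) = 2.24.
From the momentum equation for a rectangular channel, y₂/y₁ = ½[√(1 + 8Fr₁²) − 1] = ½[√41.14 − 1] = 2.71.
y₂ = 2.71 × 1.81 = 4.90 ft.
q = V₁·y₁ = 17.1 × 1.81 = 31.0 ft²/s.
V₂ = q/y₂ = 31.0/4.90 = 6.32 ft/s.

V₂ = 6.32 ft/s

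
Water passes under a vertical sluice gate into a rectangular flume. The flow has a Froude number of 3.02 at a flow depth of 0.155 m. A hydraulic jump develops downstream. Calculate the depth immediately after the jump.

Fr₁ = 3.02 (given).
Conjugate-depth relation: y₂/y₁ = ½[√(1 + 8Fr₁²) − 1] = ½[√73.96 − 1] = 3.80.
y₂ = 3.80 × 0.155 = 0.589 m.

y₂ = 0.589 m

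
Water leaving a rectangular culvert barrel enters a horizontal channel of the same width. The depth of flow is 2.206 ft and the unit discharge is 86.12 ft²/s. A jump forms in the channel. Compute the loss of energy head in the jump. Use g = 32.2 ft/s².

ΔE = 11.84 ft

V₁ = q/y₁ = 86.12/2.206 = 39.04 ft/s. Fr₁ = V₁/√(g·y₁) = 39.04/√(32.2×2.206) = 4.632.
Sequent-depth ratio: y₂/y₁ = ½[√(1 + 8Fr₁²) − 1] = ½[√172.64 − 1] = 6.070.
y₂ = 6.070 × 2.206 = 13.39 ft.
Head loss: ΔE = (y₂ − y₁)³/(4y₁y₂) = (13.39 − 2.206)³/(4×2.206×13.39) = 1399/118.2 = 11.84 ft.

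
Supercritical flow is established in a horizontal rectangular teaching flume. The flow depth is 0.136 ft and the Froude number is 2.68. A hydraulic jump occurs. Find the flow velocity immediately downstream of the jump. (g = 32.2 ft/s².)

V₂ = 1.69 ft/s

Fr₁ = 2.68 (given).
By Bélanger, y₂/y₁ = ½[√(1 + 8Fr₁²) − 1] = ½[√58.46 − 1] = 3.32.
y₂ = 3.32 × 0.136 = 0.452 ft.
V₁ = Fr₁·√(g·y₁) = 2.68×√(32.2×0.136) = 5.61 ft/s; q = V₁·y₁ = 0.763 ft²/s.
V₂ = q/y₂ = 0.763/0.452 = 1.69 ft/s.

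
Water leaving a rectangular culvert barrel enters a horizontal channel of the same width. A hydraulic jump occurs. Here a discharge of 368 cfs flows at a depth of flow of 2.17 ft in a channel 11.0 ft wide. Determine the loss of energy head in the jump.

q = Q/b = 368/11.0 = 33.5 ft²/s; V₁ = q/y₁ = 15.4 ft/s. Fr₁ = V₁/√(g·y₁) = 1.84.
Bélanger equation: y₂/y₁ = ½[√(1 + 8Fr₁²) − 1] = ½[√28.21 − 1] = 2.16.
y₂ = 2.16 × 2.17 = 4.68 ft.
V₂ = q/y₂ = 33.5/4.68 = 7.15 ft/s. E₁ = y₁ + V₁²/2g = 5.86 ft; E₂ = y₂ + V₂²/2g = 5.47 ft. ΔE = E₁ − E₂ = 0.389 ft.

ΔE = 0.389 ft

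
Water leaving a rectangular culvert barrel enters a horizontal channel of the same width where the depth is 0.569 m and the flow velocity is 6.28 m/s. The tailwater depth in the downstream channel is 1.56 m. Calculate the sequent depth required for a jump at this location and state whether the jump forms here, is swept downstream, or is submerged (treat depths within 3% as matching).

y₂ = 1.87 m; the jump is swept downstream

Fr₁ = V₁/√(g·y₁) = 6.28/√(9.81×0.569) = 2.66.
By Bélanger, y₂/y₁ = ½[√(1 + 8Fr₁²) − 1] = ½[√57.52 − 1] = 3.29.
y₂ = 3.29 × 0.569 = 1.87 m.
Tailwater y_tw = 1.56 m: y_tw < y₂, so the jump is swept downstream.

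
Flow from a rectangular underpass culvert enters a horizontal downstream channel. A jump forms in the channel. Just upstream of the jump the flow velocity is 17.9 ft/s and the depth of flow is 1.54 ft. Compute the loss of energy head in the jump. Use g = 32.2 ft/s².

ΔE = 1.19 ft

Fr₁ = V₁/√(g·y₁) = 17.9/√(32.2×1.54) = 2.54.
Sequent-depth ratio: y₂/y₁ = ½[√(1 + 8Fr₁²) − 1] = ½[√52.69 − 1] = 3.13.
y₂ = 3.13 × 1.54 = 4.82 ft.
q = V₁·y₁ = 17.9 × 1.54 = 27.6 ft²/s. V₂ = q/y₂ = 27.6/4.82 = 5.72 ft/s. E₁ = y₁ + V₁²/2g = 6.52 ft; E₂ = y₂ + V₂²/2g = 5.33 ft. ΔE = E₁ − E₂ = 1.19 ft.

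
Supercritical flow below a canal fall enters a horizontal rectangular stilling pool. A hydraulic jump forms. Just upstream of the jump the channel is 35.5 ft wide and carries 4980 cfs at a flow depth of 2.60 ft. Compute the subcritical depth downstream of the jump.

q = Q/b = 4980/35.5 = 140 ft²/s; V₁ = q/y₁ = 54.0 ft/s. Fr₁ = V₁/√(g·y₁) = 5.90.
Bélanger equation: y₂/y₁ = ½[√(1 + 8Fr₁²) − 1] = ½[√279.2 − 1] = 7.85.
y₂ = 7.85 × 2.60 = 20.4 ft.

y₂ = 20.4 ft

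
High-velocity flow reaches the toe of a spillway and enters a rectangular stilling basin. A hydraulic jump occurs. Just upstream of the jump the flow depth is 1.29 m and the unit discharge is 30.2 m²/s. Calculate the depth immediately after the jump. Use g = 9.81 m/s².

V₁ = q/y₁ = 30.2/1.29 = 23.4 m/s. Fr₁ = V₁/√(g·y₁) = 23.4/√(9.81×1.29) = 6.58.
Conjugate-depth relation: y₂/y₁ = ½[√(1 + 8Fr₁²) − 1] = ½[√347.5 − 1] = 8.82.
y₂ = 8.82 × 1.29 = 11.4 m.

y₂ = 11.4 m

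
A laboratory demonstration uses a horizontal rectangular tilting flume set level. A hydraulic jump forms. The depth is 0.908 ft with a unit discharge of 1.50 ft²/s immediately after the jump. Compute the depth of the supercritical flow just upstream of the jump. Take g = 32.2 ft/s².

V₂ = q/y₂ = 1.50/0.908 = 1.65 ft/s; Fr₂ = V₂/√(g·y₂) = 0.306.
From the momentum equation (using Fr₂), y₁/y₂ = ½[√(1 + 8Fr₂²) − 1] = ½[√1.747 − 1] = 0.161.
y₁ = 0.161 × 0.908 = 0.146 ft.

y₁ = 0.146 ft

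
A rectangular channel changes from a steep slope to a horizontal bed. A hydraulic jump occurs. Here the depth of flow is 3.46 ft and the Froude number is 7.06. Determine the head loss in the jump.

ΔE = 55.9 ft

Fr₁ = 7.06 (given).
Sequent-depth ratio: y₂/y₁ = ½[√(1 + 8Fr₁²) − 1] = ½[√399.7 − 1] = 9.50.
y₂ = 9.50 × 3.46 = 32.9 ft.
Head loss: ΔE = (y₂ − y₁)³/(4y₁y₂) = (32.9 − 3.46)³/(4×3.46×32.9) = 25410/455 = 55.9 ft.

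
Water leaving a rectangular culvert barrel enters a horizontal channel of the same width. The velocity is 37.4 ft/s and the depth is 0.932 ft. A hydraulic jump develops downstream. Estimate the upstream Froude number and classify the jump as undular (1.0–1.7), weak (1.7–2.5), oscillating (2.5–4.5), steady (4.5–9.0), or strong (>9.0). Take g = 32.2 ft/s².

Fr₁ = 6.83; steady jump

Fr₁ = V₁/√(g·y₁) = 37.4/√(32.2×0.932) = 6.83.
Fr₁ = 6.83 lies in the steady range.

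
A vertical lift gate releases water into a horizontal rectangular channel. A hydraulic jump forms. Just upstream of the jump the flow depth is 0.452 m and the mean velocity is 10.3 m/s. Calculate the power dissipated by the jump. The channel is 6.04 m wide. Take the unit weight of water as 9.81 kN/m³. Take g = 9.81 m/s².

Fr₁ = V₁/√(g·y₁) = 10.3/√(9.81×0.452) = 4.89.
Sequent-depth ratio: y₂/y₁ = ½[√(1 + 8Fr₁²) − 1] = ½[√192.4 − 1] = 6.44.
y₂ = 6.44 × 0.452 = 2.91 m.
q = V₁·y₁ = 10.3 × 0.452 = 4.66 m²/s. V₂ = q/y₂ = 4.66/2.91 = 1.60 m/s. E₁ = y₁ + V₁²/2g = 5.86 m; E₂ = y₂ + V₂²/2g = 3.04 m. ΔE = E₁ − E₂ = 2.82 m.
Q = q·b = 4.66 × 6.04 = 28.1 m³/s. P = γ·Q·ΔE = 9.81 × 28.1 × 2.82 = 778 kW.

P = 778 kW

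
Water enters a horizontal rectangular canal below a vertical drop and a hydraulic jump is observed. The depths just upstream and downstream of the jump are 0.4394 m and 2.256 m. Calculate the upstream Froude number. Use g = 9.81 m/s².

For a rectangular channel the momentum equation gives q² = ½·g·y₁·y₂·(y₁ + y₂) = ½×9.81×0.4394×2.256×2.695 = 13.11.
q = √13.11 = 3.620 m²/s.
V₁ = q/y₁ = 8.239 m/s; Fr₁ = V₁/√(g·y₁) = 3.968.

Fr₁ = 3.968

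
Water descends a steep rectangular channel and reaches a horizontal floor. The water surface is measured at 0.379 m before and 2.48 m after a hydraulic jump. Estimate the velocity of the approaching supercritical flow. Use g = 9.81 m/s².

V₁ = 9.58 m/s

For a rectangular channel the momentum equation gives q² = ½·g·y₁·y₂·(y₁ + y₂) = ½×9.81×0.379×2.48×2.86 = 13.2.
q = √13.2 = 3.63 m²/s.
V₁ = q/y₁ = 3.63/0.379 = 9.58 m/s.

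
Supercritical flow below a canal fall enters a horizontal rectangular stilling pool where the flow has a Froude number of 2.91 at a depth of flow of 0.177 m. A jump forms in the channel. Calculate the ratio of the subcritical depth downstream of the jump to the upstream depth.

y₂/y₁ = 3.65

Fr₁ = 2.91 (given).
Conjugate-depth relation: y₂/y₁ = ½[√(1 + 8Fr₁²) − 1] = ½[√68.74 − 1] = 3.65.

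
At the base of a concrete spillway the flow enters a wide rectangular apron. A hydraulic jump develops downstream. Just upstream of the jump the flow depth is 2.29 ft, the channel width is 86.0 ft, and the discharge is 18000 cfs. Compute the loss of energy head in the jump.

q = Q/b = 18000/86.0 = 209 ft²/s; V₁ = q/y₁ = 91.4 ft/s. Fr₁ = V₁/√(g·y₁) = 10.6.
Sequent-depth ratio: y₂/y₁ = ½[√(1 + 8Fr₁²) − 1] = ½[√907.3 − 1] = 14.6.
y₂ = 14.6 × 2.29 = 33.3 ft.
V₂ = q/y₂ = 209/33.3 = 6.28 ft/s. E₁ = y₁ + V₁²/2g = 132 ft; E₂ = y₂ + V₂²/2g = 34.0 ft. ΔE = E₁ − E₂ = 98.0 ft.

ΔE = 98.0 ft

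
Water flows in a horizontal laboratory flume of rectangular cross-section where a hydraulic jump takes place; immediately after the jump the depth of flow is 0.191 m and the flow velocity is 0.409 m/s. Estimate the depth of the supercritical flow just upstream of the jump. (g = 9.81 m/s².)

y₁ = 0.0295 m

Fr₂ = V₂/√(g·y₂) = 0.409/√(9.81×0.191) = 0.299.
From the momentum equation (using Fr₂), y₁/y₂ = ½[√(1 + 8Fr₂²) − 1] = ½[√1.714 − 1] = 0.155.
y₁ = 0.155 × 0.191 = 0.0295 m.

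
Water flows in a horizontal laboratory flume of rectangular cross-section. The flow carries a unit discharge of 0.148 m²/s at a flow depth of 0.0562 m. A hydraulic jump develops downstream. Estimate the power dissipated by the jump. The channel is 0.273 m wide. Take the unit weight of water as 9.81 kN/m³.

P = 0.0544 kW

V₁ = q/y₁ = 0.148/0.0562 = 2.63 m/s. Fr₁ = V₁/√(g·y₁) = 2.63/√(9.81×0.0562) = 3.55.
Conjugate-depth relation: y₂/y₁ = ½[√(1 + 8Fr₁²) − 1] = ½[√101.6 − 1] = 4.54.
y₂ = 4.54 × 0.0562 = 0.255 m.
V₂ = q/y₂ = 0.148/0.255 = 0.580 m/s. E₁ = y₁ + V₁²/2g = 0.410 m; E₂ = y₂ + V₂²/2g = 0.272 m. ΔE = E₁ − E₂ = 0.137 m.
Q = q·b = 0.148 × 0.273 = 0.0404 m³/s. P = γ·Q·ΔE = 9.81 × 0.0404 × 0.137 = 0.0544 kW.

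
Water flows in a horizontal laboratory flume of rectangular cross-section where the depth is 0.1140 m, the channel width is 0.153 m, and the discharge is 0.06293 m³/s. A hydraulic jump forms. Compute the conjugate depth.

q = Q/b = 0.06293/0.153 = 0.4113 m²/s; V₁ = q/y₁ = 3.608 m/s. Fr₁ = V₁/√(g·y₁) = 3.412.
Bélanger equation: y₂/y₁ = ½[√(1 + 8Fr₁²) − 1] = ½[√94.119 − 1] = 4.351.
y₂ = 4.351 × 0.1140 = 0.4960 m.

y₂ = 0.4960 m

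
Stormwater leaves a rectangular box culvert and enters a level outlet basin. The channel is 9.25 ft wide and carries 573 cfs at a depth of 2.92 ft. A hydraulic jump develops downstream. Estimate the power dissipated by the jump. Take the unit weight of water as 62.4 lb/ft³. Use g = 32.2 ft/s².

q = Q/b = 573/9.25 = 61.9 ft²/s; V₁ = q/y₁ = 21.2 ft/s. Fr₁ = V₁/√(g·y₁) = 2.19.
Bélanger equation: y₂/y₁ = ½[√(1 + 8Fr₁²) − 1] = ½[√39.29 − 1] = 2.63.
y₂ = 2.63 × 2.92 = 7.69 ft.
Head loss: ΔE = (y₂ − y₁)³/(4y₁y₂) = (7.69 − 2.92)³/(4×2.92×7.69) = 109/89.8 = 1.21 ft.
P = γ·Q·ΔE/550 = 62.4 × 573 × 1.21 / 550 = 78.6 hp.

P = 78.6 hp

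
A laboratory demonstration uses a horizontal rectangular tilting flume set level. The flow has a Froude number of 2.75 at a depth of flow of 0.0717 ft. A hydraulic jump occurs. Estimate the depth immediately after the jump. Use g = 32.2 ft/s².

Fr₁ = 2.75 (given).
Conjugate-depth relation: y₂/y₁ = ½[√(1 + 8Fr₁²) − 1] = ½[√61.50 − 1] = 3.42.
y₂ = 3.42 × 0.0717 = 0.245 ft.

y₂ = 0.245 ft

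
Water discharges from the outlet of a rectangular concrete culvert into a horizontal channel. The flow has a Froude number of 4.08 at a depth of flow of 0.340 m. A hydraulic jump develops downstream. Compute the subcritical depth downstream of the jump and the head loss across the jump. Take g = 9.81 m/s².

Fr₁ = 4.08 (given).
Conjugate-depth relation: y₂/y₁ = ½[√(1 + 8Fr₁²) − 1] = ½[√134.2 − 1] = 5.29.
y₂ = 5.29 × 0.340 = 1.80 m.
V₁ = Fr₁·√(g·y₁) = 4.08×√(9.81×0.340) = 7.45 m/s; q = V₁·y₁ = 2.53 m²/s. V₂ = q/y₂ = 2.53/1.80 = 1.41 m/s. E₁ = y₁ + V₁²/2g = 3.17 m; E₂ = y₂ + V₂²/2g = 1.90 m. ΔE = E₁ − E₂ = 1.27 m.

y₂ = 1.80 m; ΔE = 1.27 m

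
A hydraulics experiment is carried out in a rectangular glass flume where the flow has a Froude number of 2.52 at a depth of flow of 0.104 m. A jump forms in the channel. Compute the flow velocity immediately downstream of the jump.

Fr₁ = 2.52 (given).
Sequent-depth ratio: y₂/y₁ = ½[√(1 + 8Fr₁²) − 1] = ½[√51.80 − 1] = 3.10.
y₂ = 3.10 × 0.104 = 0.322 m.
V₁ = Fr₁·√(g·y₁) = 2.52×√(9.81×0.104) = 2.55 m/s; q = V₁·y₁ = 0.265 m²/s.
V₂ = q/y₂ = 0.265/0.322 = 0.821 m/s.

V₂ = 0.821 m/s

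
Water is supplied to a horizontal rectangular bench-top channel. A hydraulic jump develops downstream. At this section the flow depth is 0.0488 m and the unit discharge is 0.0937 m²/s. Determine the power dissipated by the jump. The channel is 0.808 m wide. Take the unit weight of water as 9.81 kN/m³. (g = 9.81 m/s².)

V₁ = q/y₁ = 0.0937/0.0488 = 1.92 m/s. Fr₁ = V₁/√(g·y₁) = 1.92/√(9.81×0.0488) = 2.78.
Conjugate-depth relation: y₂/y₁ = ½[√(1 + 8Fr₁²) − 1] = ½[√62.61 − 1] = 3.46.
y₂ = 3.46 × 0.0488 = 0.169 m.
V₂ = q/y₂ = 0.0937/0.169 = 0.556 m/s. E₁ = y₁ + V₁²/2g = 0.237 m; E₂ = y₂ + V₂²/2g = 0.184 m. ΔE = E₁ − E₂ = 0.0523 m.
Q = q·b = 0.0937 × 0.808 = 0.0757 m³/s. P = γ·Q·ΔE = 9.81 × 0.0757 × 0.0523 = 0.0389 kW.

P = 0.0389 kW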